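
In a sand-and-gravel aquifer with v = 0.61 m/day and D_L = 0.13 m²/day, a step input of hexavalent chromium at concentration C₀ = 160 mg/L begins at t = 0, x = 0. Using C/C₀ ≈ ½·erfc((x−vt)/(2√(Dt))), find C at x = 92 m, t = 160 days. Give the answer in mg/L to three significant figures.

For a continuous step input, C/C₀ ≈ ½·erfc((x−vt)/(2√(Dt))).
vt = 0.61 × 160 = 97.6 m and 2√(Dt) = 2√(0.13 × 160) = 9.121 m.
Argument (x−vt)/(2√(Dt)) = (92 − 97.6)/9.121 = -0.6140; ½·erfc(-0.6140) = 0.8074.
C = 160 × 0.8074 = 129 mg/L.

129 mg/L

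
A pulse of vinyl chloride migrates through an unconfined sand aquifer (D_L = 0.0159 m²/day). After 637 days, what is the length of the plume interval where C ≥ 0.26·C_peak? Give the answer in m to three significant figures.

The plume is Gaussian with σ = √(2Dt) = √(2 × 0.0159 × 637) = 4.501 m.
C/C_peak = exp(−Δx²/(2σ²)) = 0.26 ⇒ Δx = σ·√(−2 ln 0.26) = 4.501 × 1.641 = 7.386 m.
Width = 2Δx = 14.8 m.

14.8 m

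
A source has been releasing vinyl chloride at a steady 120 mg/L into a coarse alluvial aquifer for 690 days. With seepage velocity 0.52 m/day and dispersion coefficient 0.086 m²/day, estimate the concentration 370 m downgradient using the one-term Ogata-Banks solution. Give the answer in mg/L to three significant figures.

18.2 mg/L

For a continuous step input, C/C₀ ≈ ½·erfc((x−vt)/(2√(Dt))).
vt = 0.52 × 690 = 358.8 m and 2√(Dt) = 2√(0.086 × 690) = 15.41 m.
Argument (x−vt)/(2√(Dt)) = (370 − 358.8)/15.41 = 0.7268; ½·erfc(0.7268) = 0.1520.
C = 120 × 0.1520 = 18.2 mg/L.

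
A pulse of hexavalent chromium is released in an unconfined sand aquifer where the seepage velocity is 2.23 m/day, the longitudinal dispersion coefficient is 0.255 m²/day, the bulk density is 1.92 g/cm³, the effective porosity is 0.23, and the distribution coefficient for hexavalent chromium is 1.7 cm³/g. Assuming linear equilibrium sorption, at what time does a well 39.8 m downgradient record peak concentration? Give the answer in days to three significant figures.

Retardation factor R = 1 + ρ_b·K_d/n = 1 + 1.92 × 1.7/0.23 = 15.19.
Sorption retards both mechanisms: v_R = v/R = 0.1468 m/day, D_R = D/R = 0.01679 m²/day.
Peak time from v_R²t² + 2D_R t − x² = 0: t = (√(D_R² + v_R²x²) − D_R)/v_R².
√(D_R² + v_R²x²) = √(0.01679² + 0.1468² × 39.8²) = 5.843; v_R² = 0.02155.
t = (5.843 − 0.01679)/0.02155 = 270 days.

270 days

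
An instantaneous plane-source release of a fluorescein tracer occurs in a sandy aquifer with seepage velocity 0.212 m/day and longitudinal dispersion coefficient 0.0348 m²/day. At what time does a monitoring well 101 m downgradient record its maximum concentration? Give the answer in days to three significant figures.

476 days

For the 1D instantaneous-source solution, setting ∂C/∂t = 0 at fixed x gives v²t² + 2Dt − x² = 0, so t = (√(D² + v²x²) − D)/v².
√(D² + v²x²) = √(0.0348² + 0.212² × 101²) = 21.41; v² = 0.044944.
t = (21.41 − 0.0348)/0.044944 = 476 days (vs. the pure-advection estimate x/v = 476 d).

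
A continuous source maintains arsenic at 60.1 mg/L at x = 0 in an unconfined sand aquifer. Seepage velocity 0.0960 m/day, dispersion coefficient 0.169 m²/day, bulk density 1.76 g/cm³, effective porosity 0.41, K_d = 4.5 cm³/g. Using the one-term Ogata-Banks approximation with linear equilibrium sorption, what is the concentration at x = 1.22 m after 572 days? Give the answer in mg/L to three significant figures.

41.1 mg/L

Retardation factor R = 1 + ρ_b·K_d/n = 1 + 1.76 × 4.5/0.41 = 20.32.
Sorption retards both mechanisms: v_R = v/R = 0.004724 m/day, D_R = D/R = 0.008317 m²/day.
v_R·t = 0.004724 × 572 = 2.702128 m; 2√(D_R t) = 4.362 m; argument = (1.22 − 2.702128)/4.362 = -0.3398.
C = C₀ × ½·erfc(-0.3398) = 60.1 × 0.6846 = 41.1 mg/L.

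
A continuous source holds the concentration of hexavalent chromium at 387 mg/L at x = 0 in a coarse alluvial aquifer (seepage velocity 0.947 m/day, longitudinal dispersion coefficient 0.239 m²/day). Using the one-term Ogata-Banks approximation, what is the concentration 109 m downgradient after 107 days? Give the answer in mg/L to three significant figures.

For a continuous step input, C/C₀ ≈ ½·erfc((x−vt)/(2√(Dt))).
vt = 0.947 × 107 = 101.329 m and 2√(Dt) = 2√(0.239 × 107) = 10.11 m.
Argument (x−vt)/(2√(Dt)) = (109 − 101.329)/10.11 = 0.7588; ½·erfc(0.7588) = 0.1416.
C = 387 × 0.1416 = 54.8 mg/L.

54.8 mg/L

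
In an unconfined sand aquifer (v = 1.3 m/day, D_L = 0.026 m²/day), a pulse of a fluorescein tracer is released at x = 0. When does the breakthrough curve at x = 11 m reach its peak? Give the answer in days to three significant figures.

8.45 days

For the 1D instantaneous-source solution, setting ∂C/∂t = 0 at fixed x gives v²t² + 2Dt − x² = 0, so t = (√(D² + v²x²) − D)/v².
√(D² + v²x²) = √(0.026² + 1.3² × 11²) = 14.30; v² = 1.69.
t = (14.30 − 0.026)/1.69 = 8.45 days (vs. the pure-advection estimate x/v = 8.46 d).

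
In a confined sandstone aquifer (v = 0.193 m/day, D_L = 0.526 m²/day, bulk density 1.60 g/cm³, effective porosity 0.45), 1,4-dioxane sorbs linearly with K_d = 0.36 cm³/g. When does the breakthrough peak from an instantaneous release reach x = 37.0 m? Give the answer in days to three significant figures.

406 days

Retardation factor R = 1 + ρ_b·K_d/n = 1 + 1.60 × 0.36/0.45 = 2.280.
Sorption retards both mechanisms: v_R = v/R = 0.08465 m/day, D_R = D/R = 0.2307 m²/day.
Peak time from v_R²t² + 2D_R t − x² = 0: t = (√(D_R² + v_R²x²) − D_R)/v_R².
√(D_R² + v_R²x²) = √(0.2307² + 0.08465² × 37.0²) = 3.141; v_R² = 0.007166.
t = (3.141 − 0.2307)/0.007166 = 406 days.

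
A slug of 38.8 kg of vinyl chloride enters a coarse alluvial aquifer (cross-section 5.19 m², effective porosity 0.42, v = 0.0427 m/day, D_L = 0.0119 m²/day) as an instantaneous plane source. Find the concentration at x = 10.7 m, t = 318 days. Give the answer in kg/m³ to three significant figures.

For an instantaneous plane source, C(x,t) = M/(n_e·A·√(4πDt)) · exp(−(x−vt)²/(4Dt)), with n_e·A the pore (flow) area.
Plume center vt = 0.0427 × 318 = 13.5786 m, so the well at 10.7 m is 2.8786 m upgradient of the peak.
√(4πDt) = 6.896 m, giving peak height M/(n_e·A·√(4πDt)) = 38.8/(0.42 × 5.19 × 6.896) = 2.581 kg/m³.
(x−vt)²/(4Dt) = (-2.8786)²/(4 × 0.0119 × 318) = 0.5474; exp(−0.5474) = 0.5785.
C = 2.581 × 0.5785 = 1.49 kg/m³.

1.49 kg/m³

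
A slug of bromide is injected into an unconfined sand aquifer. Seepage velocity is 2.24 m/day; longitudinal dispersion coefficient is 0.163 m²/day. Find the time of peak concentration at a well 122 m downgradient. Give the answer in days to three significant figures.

For the 1D instantaneous-source solution, setting ∂C/∂t = 0 at fixed x gives v²t² + 2Dt − x² = 0, so t = (√(D² + v²x²) − D)/v².
√(D² + v²x²) = √(0.163² + 2.24² × 122²) = 273.3; v² = 5.0176.
t = (273.3 − 0.163)/5.0176 = 54.4 days (vs. the pure-advection estimate x/v = 54.5 d).

54.4 days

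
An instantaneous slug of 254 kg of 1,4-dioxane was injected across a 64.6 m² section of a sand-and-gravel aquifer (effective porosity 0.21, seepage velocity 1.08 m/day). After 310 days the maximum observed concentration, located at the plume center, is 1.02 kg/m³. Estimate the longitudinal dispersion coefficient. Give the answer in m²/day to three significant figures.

At the plume center C_max = M/(n_e·A·√(4πDt)), so D = M²/(4πt·(n_e·A·C_max)²).
n_e·A·C_max = 0.21 × 64.6 × 1.02 = 13.84 kg/m.
D = 254²/(4π × 310 × 13.84²) = 0.0865 m²/day.

0.0865 m²/day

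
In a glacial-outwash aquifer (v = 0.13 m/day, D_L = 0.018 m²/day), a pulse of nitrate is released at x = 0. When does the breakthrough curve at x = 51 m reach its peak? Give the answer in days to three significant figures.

For the 1D instantaneous-source solution, setting ∂C/∂t = 0 at fixed x gives v²t² + 2Dt − x² = 0, so t = (√(D² + v²x²) − D)/v².
√(D² + v²x²) = √(0.018² + 0.13² × 51²) = 6.630; v² = 0.0169.
t = (6.630 − 0.018)/0.0169 = 391 days (vs. the pure-advection estimate x/v = 392 d).

391 days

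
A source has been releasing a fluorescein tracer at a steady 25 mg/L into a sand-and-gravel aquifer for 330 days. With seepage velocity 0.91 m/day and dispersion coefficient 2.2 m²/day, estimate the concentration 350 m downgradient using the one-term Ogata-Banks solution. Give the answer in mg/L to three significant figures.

2.40 mg/L

For a continuous step input, C/C₀ ≈ ½·erfc((x−vt)/(2√(Dt))).
vt = 0.91 × 330 = 300.3 m and 2√(Dt) = 2√(2.2 × 330) = 53.89 m.
Argument (x−vt)/(2√(Dt)) = (350 − 300.3)/53.89 = 0.9222; ½·erfc(0.9222) = 0.09608.
C = 25 × 0.09608 = 2.40 mg/L.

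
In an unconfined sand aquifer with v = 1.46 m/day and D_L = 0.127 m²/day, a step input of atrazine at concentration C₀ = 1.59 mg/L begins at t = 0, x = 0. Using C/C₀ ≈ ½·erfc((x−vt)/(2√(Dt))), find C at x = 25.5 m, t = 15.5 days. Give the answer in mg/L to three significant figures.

0.118 mg/L

For a continuous step input, C/C₀ ≈ ½·erfc((x−vt)/(2√(Dt))).
vt = 1.46 × 15.5 = 22.63 m and 2√(Dt) = 2√(0.127 × 15.5) = 2.806 m.
Argument (x−vt)/(2√(Dt)) = (25.5 − 22.63)/2.806 = 1.023; ½·erfc(1.023) = 0.07398.
C = 1.59 × 0.07398 = 0.118 mg/L.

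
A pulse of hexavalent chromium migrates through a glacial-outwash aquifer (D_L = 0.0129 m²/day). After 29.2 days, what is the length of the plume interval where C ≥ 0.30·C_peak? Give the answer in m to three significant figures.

2.69 m

The plume is Gaussian with σ = √(2Dt) = √(2 × 0.0129 × 29.2) = 0.8680 m.
C/C_peak = exp(−Δx²/(2σ²)) = 0.30 ⇒ Δx = σ·√(−2 ln 0.30) = 0.8680 × 1.552 = 1.347 m.
Width = 2Δx = 2.69 m.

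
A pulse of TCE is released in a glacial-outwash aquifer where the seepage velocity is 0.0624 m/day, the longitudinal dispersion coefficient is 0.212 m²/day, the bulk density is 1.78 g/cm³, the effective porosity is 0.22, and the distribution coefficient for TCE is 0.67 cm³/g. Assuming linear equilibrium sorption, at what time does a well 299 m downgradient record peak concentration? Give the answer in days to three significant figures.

30400 days

Retardation factor R = 1 + ρ_b·K_d/n = 1 + 1.78 × 0.67/0.22 = 6.421.
Sorption retards both mechanisms: v_R = v/R = 0.009718 m/day, D_R = D/R = 0.03302 m²/day.
Peak time from v_R²t² + 2D_R t − x² = 0: t = (√(D_R² + v_R²x²) − D_R)/v_R².
√(D_R² + v_R²x²) = √(0.03302² + 0.009718² × 299²) = 2.906; v_R² = 9.444e-05.
t = (2.906 − 0.03302)/9.444e-05 = 30400 days.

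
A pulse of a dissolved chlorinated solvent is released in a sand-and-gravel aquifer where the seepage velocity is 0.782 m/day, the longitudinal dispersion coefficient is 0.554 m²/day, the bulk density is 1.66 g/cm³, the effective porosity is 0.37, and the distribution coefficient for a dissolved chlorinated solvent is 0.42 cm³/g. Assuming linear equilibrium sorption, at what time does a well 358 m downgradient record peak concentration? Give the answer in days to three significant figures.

1320 days

Retardation factor R = 1 + ρ_b·K_d/n = 1 + 1.66 × 0.42/0.37 = 2.884.
Sorption retards both mechanisms: v_R = v/R = 0.2712 m/day, D_R = D/R = 0.1921 m²/day.
Peak time from v_R²t² + 2D_R t − x² = 0: t = (√(D_R² + v_R²x²) − D_R)/v_R².
√(D_R² + v_R²x²) = √(0.1921² + 0.2712² × 358²) = 97.09; v_R² = 0.07355.
t = (97.09 − 0.1921)/0.07355 = 1320 days.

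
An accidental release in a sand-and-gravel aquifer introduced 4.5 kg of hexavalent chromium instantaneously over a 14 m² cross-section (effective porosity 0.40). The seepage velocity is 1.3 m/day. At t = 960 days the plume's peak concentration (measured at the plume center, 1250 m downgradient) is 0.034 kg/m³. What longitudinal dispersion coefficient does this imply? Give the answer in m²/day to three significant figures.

0.0463 m²/day

At the plume center C_max = M/(n_e·A·√(4πDt)), so D = M²/(4πt·(n_e·A·C_max)²).
n_e·A·C_max = 0.40 × 14 × 0.034 = 0.1904 kg/m.
D = 4.5²/(4π × 960 × 0.1904²) = 0.0463 m²/day.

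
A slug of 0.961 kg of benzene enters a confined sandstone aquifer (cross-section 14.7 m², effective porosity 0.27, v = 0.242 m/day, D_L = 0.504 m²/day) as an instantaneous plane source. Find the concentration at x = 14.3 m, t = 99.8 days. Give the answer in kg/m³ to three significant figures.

For an instantaneous plane source, C(x,t) = M/(n_e·A·√(4πDt)) · exp(−(x−vt)²/(4Dt)), with n_e·A the pore (flow) area.
Plume center vt = 0.242 × 99.8 = 24.1516 m, so the well at 14.3 m is 9.8516 m upgradient of the peak.
√(4πDt) = 25.14 m, giving peak height M/(n_e·A·√(4πDt)) = 0.961/(0.27 × 14.7 × 25.14) = 0.009631 kg/m³.
(x−vt)²/(4Dt) = (-9.8516)²/(4 × 0.504 × 99.8) = 0.4824; exp(−0.4824) = 0.6173.
C = 0.009631 × 0.6173 = 0.00595 kg/m³.

0.00595 kg/m³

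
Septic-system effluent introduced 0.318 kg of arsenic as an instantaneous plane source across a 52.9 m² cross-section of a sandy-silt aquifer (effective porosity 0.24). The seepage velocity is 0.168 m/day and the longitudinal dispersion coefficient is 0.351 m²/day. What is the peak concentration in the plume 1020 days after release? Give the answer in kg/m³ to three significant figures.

The peak of an instantaneous 1D plume sits at x = vt; there the Gaussian factor is 1 and C_max = M/(n_e·A·√(4πDt)), where n_e·A is the pore area the mass is dissolved in.
√(4πDt) = √(4π × 0.351 × 1020) = 67.07 m, so C_max = 0.318/(0.24 × 52.9 × 67.07) = 0.000373 kg/m³.

0.000373 kg/m³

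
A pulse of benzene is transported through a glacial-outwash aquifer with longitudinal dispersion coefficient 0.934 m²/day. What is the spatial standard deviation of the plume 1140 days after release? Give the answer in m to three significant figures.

46.1 m

Dispersive spreading gives a Gaussian with σ² = 2Dt; advection only shifts the center.
σ = √(2 × 0.934 × 1140) = 46.1 m.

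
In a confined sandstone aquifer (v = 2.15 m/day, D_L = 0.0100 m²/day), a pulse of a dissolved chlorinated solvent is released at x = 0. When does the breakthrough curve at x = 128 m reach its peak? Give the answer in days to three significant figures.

For the 1D instantaneous-source solution, setting ∂C/∂t = 0 at fixed x gives v²t² + 2Dt − x² = 0, so t = (√(D² + v²x²) − D)/v².
√(D² + v²x²) = √(0.0100² + 2.15² × 128²) = 275.2; v² = 4.6225.
t = (275.2 − 0.0100)/4.6225 = 59.5 days (vs. the pure-advection estimate x/v = 59.5 d).

59.5 days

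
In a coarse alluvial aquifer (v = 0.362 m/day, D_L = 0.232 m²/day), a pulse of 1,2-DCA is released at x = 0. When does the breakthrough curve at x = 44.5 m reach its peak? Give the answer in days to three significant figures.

121 days

For the 1D instantaneous-source solution, setting ∂C/∂t = 0 at fixed x gives v²t² + 2Dt − x² = 0, so t = (√(D² + v²x²) − D)/v².
√(D² + v²x²) = √(0.232² + 0.362² × 44.5²) = 16.11; v² = 0.131044.
t = (16.11 − 0.232)/0.131044 = 121 days (vs. the pure-advection estimate x/v = 123 d).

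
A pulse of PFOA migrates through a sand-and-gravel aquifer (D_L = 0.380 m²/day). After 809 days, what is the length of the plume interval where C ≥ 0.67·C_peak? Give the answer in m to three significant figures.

The plume is Gaussian with σ = √(2Dt) = √(2 × 0.380 × 809) = 24.80 m.
C/C_peak = exp(−Δx²/(2σ²)) = 0.67 ⇒ Δx = σ·√(−2 ln 0.67) = 24.80 × 0.8950 = 22.20 m.
Width = 2Δx = 44.4 m.

44.4 m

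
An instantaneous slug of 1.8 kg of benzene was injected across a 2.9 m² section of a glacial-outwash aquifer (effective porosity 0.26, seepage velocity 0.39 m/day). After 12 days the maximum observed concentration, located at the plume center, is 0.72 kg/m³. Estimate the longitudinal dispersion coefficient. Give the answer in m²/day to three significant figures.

At the plume center C_max = M/(n_e·A·√(4πDt)), so D = M²/(4πt·(n_e·A·C_max)²).
n_e·A·C_max = 0.26 × 2.9 × 0.72 = 0.5429 kg/m.
D = 1.8²/(4π × 12 × 0.5429²) = 0.0729 m²/day.

0.0729 m²/day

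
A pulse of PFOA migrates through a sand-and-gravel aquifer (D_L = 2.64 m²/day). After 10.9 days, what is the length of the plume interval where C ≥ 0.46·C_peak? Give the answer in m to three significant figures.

18.9 m

The plume is Gaussian with σ = √(2Dt) = √(2 × 2.64 × 10.9) = 7.586 m.
C/C_peak = exp(−Δx²/(2σ²)) = 0.46 ⇒ Δx = σ·√(−2 ln 0.46) = 7.586 × 1.246 = 9.452 m.
Width = 2Δx = 18.9 m.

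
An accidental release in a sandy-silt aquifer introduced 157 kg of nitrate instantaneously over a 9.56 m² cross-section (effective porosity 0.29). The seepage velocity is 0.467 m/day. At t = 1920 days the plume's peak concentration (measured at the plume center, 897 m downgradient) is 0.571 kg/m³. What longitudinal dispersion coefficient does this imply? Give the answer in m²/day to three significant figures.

At the plume center C_max = M/(n_e·A·√(4πDt)), so D = M²/(4πt·(n_e·A·C_max)²).
n_e·A·C_max = 0.29 × 9.56 × 0.571 = 1.583 kg/m.
D = 157²/(4π × 1920 × 1.583²) = 0.408 m²/day.

0.408 m²/day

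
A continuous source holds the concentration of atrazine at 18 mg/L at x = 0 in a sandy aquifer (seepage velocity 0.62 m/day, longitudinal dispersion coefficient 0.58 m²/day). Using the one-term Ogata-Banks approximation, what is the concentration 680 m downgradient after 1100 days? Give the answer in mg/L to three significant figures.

For a continuous step input, C/C₀ ≈ ½·erfc((x−vt)/(2√(Dt))).
vt = 0.62 × 1100 = 682 m and 2√(Dt) = 2√(0.58 × 1100) = 50.52 m.
Argument (x−vt)/(2√(Dt)) = (680 − 682)/50.52 = -0.03959; ½·erfc(-0.03959) = 0.5223.
C = 18 × 0.5223 = 9.40 mg/L.

9.40 mg/L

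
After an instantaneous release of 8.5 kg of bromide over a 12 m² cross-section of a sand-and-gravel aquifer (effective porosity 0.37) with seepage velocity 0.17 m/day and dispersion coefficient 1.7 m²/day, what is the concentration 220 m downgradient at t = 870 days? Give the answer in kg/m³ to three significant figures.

For an instantaneous plane source, C(x,t) = M/(n_e·A·√(4πDt)) · exp(−(x−vt)²/(4Dt)), with n_e·A the pore (flow) area.
Plume center vt = 0.17 × 870 = 147.9 m, so the well at 220 m is 72.1 m downgradient of the peak.
√(4πDt) = 136.3 m, giving peak height M/(n_e·A·√(4πDt)) = 8.5/(0.37 × 12 × 136.3) = 0.01405 kg/m³.
(x−vt)²/(4Dt) = (72.1)²/(4 × 1.7 × 870) = 0.8787; exp(−0.8787) = 0.4153.
C = 0.01405 × 0.4153 = 0.00583 kg/m³.

0.00583 kg/m³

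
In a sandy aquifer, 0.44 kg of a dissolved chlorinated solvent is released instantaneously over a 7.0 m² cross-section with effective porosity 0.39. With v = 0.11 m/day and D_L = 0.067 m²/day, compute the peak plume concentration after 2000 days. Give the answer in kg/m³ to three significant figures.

The peak of an instantaneous 1D plume sits at x = vt; there the Gaussian factor is 1 and C_max = M/(n_e·A·√(4πDt)), where n_e·A is the pore area the mass is dissolved in.
√(4πDt) = √(4π × 0.067 × 2000) = 41.04 m, so C_max = 0.44/(0.39 × 7.0 × 41.04) = 0.00393 kg/m³.

0.00393 kg/m³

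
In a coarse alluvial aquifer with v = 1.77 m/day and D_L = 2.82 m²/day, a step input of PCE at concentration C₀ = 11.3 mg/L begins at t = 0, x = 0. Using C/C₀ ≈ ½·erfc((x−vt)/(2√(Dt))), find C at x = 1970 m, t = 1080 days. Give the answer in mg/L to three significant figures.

For a continuous step input, C/C₀ ≈ ½·erfc((x−vt)/(2√(Dt))).
vt = 1.77 × 1080 = 1911.6 m and 2√(Dt) = 2√(2.82 × 1080) = 110.4 m.
Argument (x−vt)/(2√(Dt)) = (1970 − 1911.6)/110.4 = 0.5290; ½·erfc(0.5290) = 0.2272.
C = 11.3 × 0.2272 = 2.57 mg/L.

2.57 mg/L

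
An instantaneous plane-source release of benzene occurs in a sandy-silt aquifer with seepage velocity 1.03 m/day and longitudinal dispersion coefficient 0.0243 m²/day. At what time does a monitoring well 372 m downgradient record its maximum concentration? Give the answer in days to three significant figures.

For the 1D instantaneous-source solution, setting ∂C/∂t = 0 at fixed x gives v²t² + 2Dt − x² = 0, so t = (√(D² + v²x²) − D)/v².
√(D² + v²x²) = √(0.0243² + 1.03² × 372²) = 383.2; v² = 1.0609.
t = (383.2 − 0.0243)/1.0609 = 361 days (vs. the pure-advection estimate x/v = 361 d).

361 days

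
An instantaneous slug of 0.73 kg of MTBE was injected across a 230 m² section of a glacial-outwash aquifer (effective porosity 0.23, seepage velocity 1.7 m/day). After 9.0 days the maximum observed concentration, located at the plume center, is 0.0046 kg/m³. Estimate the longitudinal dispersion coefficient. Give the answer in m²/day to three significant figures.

At the plume center C_max = M/(n_e·A·√(4πDt)), so D = M²/(4πt·(n_e·A·C_max)²).
n_e·A·C_max = 0.23 × 230 × 0.0046 = 0.2433 kg/m.
D = 0.73²/(4π × 9.0 × 0.2433²) = 0.0796 m²/day.

0.0796 m²/day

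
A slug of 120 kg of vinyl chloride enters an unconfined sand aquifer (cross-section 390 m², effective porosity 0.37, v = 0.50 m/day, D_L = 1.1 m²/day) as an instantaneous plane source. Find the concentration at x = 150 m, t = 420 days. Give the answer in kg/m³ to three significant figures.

For an instantaneous plane source, C(x,t) = M/(n_e·A·√(4πDt)) · exp(−(x−vt)²/(4Dt)), with n_e·A the pore (flow) area.
Plume center vt = 0.50 × 420 = 210 m, so the well at 150 m is 60 m upgradient of the peak.
√(4πDt) = 76.19 m, giving peak height M/(n_e·A·√(4πDt)) = 120/(0.37 × 390 × 76.19) = 0.01091 kg/m³.
(x−vt)²/(4Dt) = (-60)²/(4 × 1.1 × 420) = 1.948; exp(−1.948) = 0.1426.
C = 0.01091 × 0.1426 = 0.00156 kg/m³.

0.00156 kg/m³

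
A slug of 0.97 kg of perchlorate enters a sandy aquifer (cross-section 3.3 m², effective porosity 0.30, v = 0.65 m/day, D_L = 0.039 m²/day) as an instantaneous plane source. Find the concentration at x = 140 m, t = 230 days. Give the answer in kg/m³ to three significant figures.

For an instantaneous plane source, C(x,t) = M/(n_e·A·√(4πDt)) · exp(−(x−vt)²/(4Dt)), with n_e·A the pore (flow) area.
Plume center vt = 0.65 × 230 = 149.5 m, so the well at 140 m is 9.5 m upgradient of the peak.
√(4πDt) = 10.62 m, giving peak height M/(n_e·A·√(4πDt)) = 0.97/(0.30 × 3.3 × 10.62) = 0.09226 kg/m³.
(x−vt)²/(4Dt) = (-9.5)²/(4 × 0.039 × 230) = 2.515; exp(−2.515) = 0.08086.
C = 0.09226 × 0.08086 = 0.00746 kg/m³.

0.00746 kg/m³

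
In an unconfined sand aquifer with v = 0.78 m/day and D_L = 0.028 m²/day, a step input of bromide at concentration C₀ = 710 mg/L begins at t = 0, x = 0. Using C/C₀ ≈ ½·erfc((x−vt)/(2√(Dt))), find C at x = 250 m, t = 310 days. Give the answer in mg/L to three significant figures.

17.4 mg/L

For a continuous step input, C/C₀ ≈ ½·erfc((x−vt)/(2√(Dt))).
vt = 0.78 × 310 = 241.8 m and 2√(Dt) = 2√(0.028 × 310) = 5.892 m.
Argument (x−vt)/(2√(Dt)) = (250 − 241.8)/5.892 = 1.392; ½·erfc(1.392) = 0.02450.
C = 710 × 0.02450 = 17.4 mg/L.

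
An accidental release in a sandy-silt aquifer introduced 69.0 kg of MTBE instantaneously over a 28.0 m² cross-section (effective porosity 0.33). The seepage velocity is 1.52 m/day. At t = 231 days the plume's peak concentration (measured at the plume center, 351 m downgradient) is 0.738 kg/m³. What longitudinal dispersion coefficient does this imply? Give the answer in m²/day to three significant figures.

0.0353 m²/day

At the plume center C_max = M/(n_e·A·√(4πDt)), so D = M²/(4πt·(n_e·A·C_max)²).
n_e·A·C_max = 0.33 × 28.0 × 0.738 = 6.819 kg/m.
D = 69.0²/(4π × 231 × 6.819²) = 0.0353 m²/day.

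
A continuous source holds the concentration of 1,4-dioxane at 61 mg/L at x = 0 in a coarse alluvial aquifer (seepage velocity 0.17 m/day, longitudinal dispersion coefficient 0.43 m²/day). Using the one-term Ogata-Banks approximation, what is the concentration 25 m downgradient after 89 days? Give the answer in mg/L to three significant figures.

For a continuous step input, C/C₀ ≈ ½·erfc((x−vt)/(2√(Dt))).
vt = 0.17 × 89 = 15.13 m and 2√(Dt) = 2√(0.43 × 89) = 12.37 m.
Argument (x−vt)/(2√(Dt)) = (25 − 15.13)/12.37 = 0.7979; ½·erfc(0.7979) = 0.1296.
C = 61 × 0.1296 = 7.91 mg/L.

7.91 mg/L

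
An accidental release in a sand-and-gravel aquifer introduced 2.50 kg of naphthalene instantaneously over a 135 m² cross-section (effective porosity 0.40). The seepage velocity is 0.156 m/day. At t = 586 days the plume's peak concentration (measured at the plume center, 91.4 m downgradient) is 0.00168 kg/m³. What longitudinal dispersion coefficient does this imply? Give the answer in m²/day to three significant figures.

0.103 m²/day

At the plume center C_max = M/(n_e·A·√(4πDt)), so D = M²/(4πt·(n_e·A·C_max)²).
n_e·A·C_max = 0.40 × 135 × 0.00168 = 0.09072 kg/m.
D = 2.50²/(4π × 586 × 0.09072²) = 0.103 m²/day.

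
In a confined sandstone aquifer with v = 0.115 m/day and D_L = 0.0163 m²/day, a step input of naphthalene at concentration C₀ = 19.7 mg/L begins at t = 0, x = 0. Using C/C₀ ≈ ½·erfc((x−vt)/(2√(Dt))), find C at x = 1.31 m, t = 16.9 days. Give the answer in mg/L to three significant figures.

15.8 mg/L

For a continuous step input, C/C₀ ≈ ½·erfc((x−vt)/(2√(Dt))).
vt = 0.115 × 16.9 = 1.9435 m and 2√(Dt) = 2√(0.0163 × 16.9) = 1.050 m.
Argument (x−vt)/(2√(Dt)) = (1.31 − 1.9435)/1.050 = -0.6033; ½·erfc(-0.6033) = 0.8032.
C = 19.7 × 0.8032 = 15.8 mg/L.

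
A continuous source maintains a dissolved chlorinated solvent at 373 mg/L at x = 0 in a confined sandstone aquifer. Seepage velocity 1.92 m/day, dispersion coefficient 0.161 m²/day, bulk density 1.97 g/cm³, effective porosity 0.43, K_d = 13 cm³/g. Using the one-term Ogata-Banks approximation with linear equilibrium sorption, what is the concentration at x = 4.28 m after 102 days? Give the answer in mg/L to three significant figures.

Retardation factor R = 1 + ρ_b·K_d/n = 1 + 1.97 × 13/0.43 = 60.56.
Sorption retards both mechanisms: v_R = v/R = 0.03170 m/day, D_R = D/R = 0.002659 m²/day.
v_R·t = 0.03170 × 102 = 3.2334 m; 2√(D_R t) = 1.042 m; argument = (4.28 − 3.2334)/1.042 = 1.004.
C = C₀ × ½·erfc(1.004) = 373 × 0.07782 = 29.0 mg/L.

29.0 mg/L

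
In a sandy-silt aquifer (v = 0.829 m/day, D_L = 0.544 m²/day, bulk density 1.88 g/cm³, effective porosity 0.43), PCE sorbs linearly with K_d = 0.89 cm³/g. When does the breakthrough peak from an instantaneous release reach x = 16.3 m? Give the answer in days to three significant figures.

92.4 days

Retardation factor R = 1 + ρ_b·K_d/n = 1 + 1.88 × 0.89/0.43 = 4.891.
Sorption retards both mechanisms: v_R = v/R = 0.1695 m/day, D_R = D/R = 0.1112 m²/day.
Peak time from v_R²t² + 2D_R t − x² = 0: t = (√(D_R² + v_R²x²) − D_R)/v_R².
√(D_R² + v_R²x²) = √(0.1112² + 0.1695² × 16.3²) = 2.765; v_R² = 0.02873.
t = (2.765 − 0.1112)/0.02873 = 92.4 days.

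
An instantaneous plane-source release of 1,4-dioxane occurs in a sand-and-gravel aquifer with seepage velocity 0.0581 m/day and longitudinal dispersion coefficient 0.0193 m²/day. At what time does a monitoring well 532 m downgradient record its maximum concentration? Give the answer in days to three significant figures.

For the 1D instantaneous-source solution, setting ∂C/∂t = 0 at fixed x gives v²t² + 2Dt − x² = 0, so t = (√(D² + v²x²) − D)/v².
√(D² + v²x²) = √(0.0193² + 0.0581² × 532²) = 30.91; v² = 0.00337561.
t = (30.91 − 0.0193)/0.00337561 = 9150 days (vs. the pure-advection estimate x/v = 9160 d).

9150 days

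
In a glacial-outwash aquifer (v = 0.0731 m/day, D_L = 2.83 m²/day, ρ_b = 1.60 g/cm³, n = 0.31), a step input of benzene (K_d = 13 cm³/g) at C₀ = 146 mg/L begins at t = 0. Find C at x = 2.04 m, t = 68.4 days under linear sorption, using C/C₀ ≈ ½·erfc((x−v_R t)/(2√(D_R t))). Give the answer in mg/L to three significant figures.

29.9 mg/L

Retardation factor R = 1 + ρ_b·K_d/n = 1 + 1.60 × 13/0.31 = 68.10.
Sorption retards both mechanisms: v_R = v/R = 0.001073 m/day, D_R = D/R = 0.04156 m²/day.
v_R·t = 0.001073 × 68.4 = 0.0733932 m; 2√(D_R t) = 3.372 m; argument = (2.04 − 0.0733932)/3.372 = 0.5832.
C = C₀ × ½·erfc(0.5832) = 146 × 0.2048 = 29.9 mg/L.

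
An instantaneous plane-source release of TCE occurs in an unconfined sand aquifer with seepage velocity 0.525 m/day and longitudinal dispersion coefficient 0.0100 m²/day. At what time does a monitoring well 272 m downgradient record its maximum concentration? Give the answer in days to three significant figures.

518 days

For the 1D instantaneous-source solution, setting ∂C/∂t = 0 at fixed x gives v²t² + 2Dt − x² = 0, so t = (√(D² + v²x²) − D)/v².
√(D² + v²x²) = √(0.0100² + 0.525² × 272²) = 142.8; v² = 0.275625.
t = (142.8 − 0.0100)/0.275625 = 518 days (vs. the pure-advection estimate x/v = 518 d).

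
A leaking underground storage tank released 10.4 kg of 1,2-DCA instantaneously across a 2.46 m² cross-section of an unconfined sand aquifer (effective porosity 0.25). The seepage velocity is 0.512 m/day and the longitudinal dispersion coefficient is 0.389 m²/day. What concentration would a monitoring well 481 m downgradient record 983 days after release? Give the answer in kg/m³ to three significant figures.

For an instantaneous plane source, C(x,t) = M/(n_e·A·√(4πDt)) · exp(−(x−vt)²/(4Dt)), with n_e·A the pore (flow) area.
Plume center vt = 0.512 × 983 = 503.296 m, so the well at 481 m is 22.296 m upgradient of the peak.
√(4πDt) = 69.32 m, giving peak height M/(n_e·A·√(4πDt)) = 10.4/(0.25 × 2.46 × 69.32) = 0.2439 kg/m³.
(x−vt)²/(4Dt) = (-22.296)²/(4 × 0.389 × 983) = 0.3250; exp(−0.3250) = 0.7225.
C = 0.2439 × 0.7225 = 0.176 kg/m³.

0.176 kg/m³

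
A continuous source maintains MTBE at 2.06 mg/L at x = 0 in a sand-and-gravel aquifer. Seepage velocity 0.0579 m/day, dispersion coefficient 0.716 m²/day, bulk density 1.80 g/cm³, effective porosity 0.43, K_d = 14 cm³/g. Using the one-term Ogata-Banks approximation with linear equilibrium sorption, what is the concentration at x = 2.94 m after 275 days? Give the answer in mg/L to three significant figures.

0.307 mg/L

Retardation factor R = 1 + ρ_b·K_d/n = 1 + 1.80 × 14/0.43 = 59.60.
Sorption retards both mechanisms: v_R = v/R = 0.0009715 m/day, D_R = D/R = 0.01201 m²/day.
v_R·t = 0.0009715 × 275 = 0.2671625 m; 2√(D_R t) = 3.635 m; argument = (2.94 − 0.2671625)/3.635 = 0.7353.
C = C₀ × ½·erfc(0.7353) = 2.06 × 0.1492 = 0.307 mg/L.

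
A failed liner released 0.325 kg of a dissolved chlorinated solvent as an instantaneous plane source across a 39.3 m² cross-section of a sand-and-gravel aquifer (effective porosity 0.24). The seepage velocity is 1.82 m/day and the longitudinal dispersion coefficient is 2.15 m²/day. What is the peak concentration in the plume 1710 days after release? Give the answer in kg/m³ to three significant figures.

0.000160 kg/m³

The peak of an instantaneous 1D plume sits at x = vt; there the Gaussian factor is 1 and C_max = M/(n_e·A·√(4πDt)), where n_e·A is the pore area the mass is dissolved in.
√(4πDt) = √(4π × 2.15 × 1710) = 214.9 m, so C_max = 0.325/(0.24 × 39.3 × 214.9) = 0.000160 kg/m³.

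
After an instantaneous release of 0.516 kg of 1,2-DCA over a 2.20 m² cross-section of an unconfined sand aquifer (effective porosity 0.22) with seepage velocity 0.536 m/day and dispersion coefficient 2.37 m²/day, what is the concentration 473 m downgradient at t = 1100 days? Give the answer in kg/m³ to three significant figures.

0.00160 kg/m³

For an instantaneous plane source, C(x,t) = M/(n_e·A·√(4πDt)) · exp(−(x−vt)²/(4Dt)), with n_e·A the pore (flow) area.
Plume center vt = 0.536 × 1100 = 589.6 m, so the well at 473 m is 116.6 m upgradient of the peak.
√(4πDt) = 181.0 m, giving peak height M/(n_e·A·√(4πDt)) = 0.516/(0.22 × 2.20 × 181.0) = 0.005890 kg/m³.
(x−vt)²/(4Dt) = (-116.6)²/(4 × 2.37 × 1100) = 1.304; exp(−1.304) = 0.2714.
C = 0.005890 × 0.2714 = 0.00160 kg/m³.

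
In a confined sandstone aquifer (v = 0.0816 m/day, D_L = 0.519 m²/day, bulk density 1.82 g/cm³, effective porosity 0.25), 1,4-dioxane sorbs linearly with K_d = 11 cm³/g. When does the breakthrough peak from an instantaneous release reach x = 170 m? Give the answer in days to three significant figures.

163000 days

Retardation factor R = 1 + ρ_b·K_d/n = 1 + 1.82 × 11/0.25 = 81.08.
Sorption retards both mechanisms: v_R = v/R = 0.001006 m/day, D_R = D/R = 0.006401 m²/day.
Peak time from v_R²t² + 2D_R t − x² = 0: t = (√(D_R² + v_R²x²) − D_R)/v_R².
√(D_R² + v_R²x²) = √(0.006401² + 0.001006² × 170²) = 0.1711; v_R² = 1.012e-06.
t = (0.1711 − 0.006401)/1.012e-06 = 163000 days.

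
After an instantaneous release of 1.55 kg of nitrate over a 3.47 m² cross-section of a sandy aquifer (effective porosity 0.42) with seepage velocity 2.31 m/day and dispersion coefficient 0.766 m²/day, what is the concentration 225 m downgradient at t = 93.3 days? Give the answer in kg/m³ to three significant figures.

0.0259 kg/m³

For an instantaneous plane source, C(x,t) = M/(n_e·A·√(4πDt)) · exp(−(x−vt)²/(4Dt)), with n_e·A the pore (flow) area.
Plume center vt = 2.31 × 93.3 = 215.523 m, so the well at 225 m is 9.477 m downgradient of the peak.
√(4πDt) = 29.97 m, giving peak height M/(n_e·A·√(4πDt)) = 1.55/(0.42 × 3.47 × 29.97) = 0.03549 kg/m³.
(x−vt)²/(4Dt) = (9.477)²/(4 × 0.766 × 93.3) = 0.3142; exp(−0.3142) = 0.7304.
C = 0.03549 × 0.7304 = 0.0259 kg/m³.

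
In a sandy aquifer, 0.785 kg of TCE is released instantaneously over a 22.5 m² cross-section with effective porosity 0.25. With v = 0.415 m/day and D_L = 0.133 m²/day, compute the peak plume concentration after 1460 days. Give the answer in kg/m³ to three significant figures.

0.00283 kg/m³

The peak of an instantaneous 1D plume sits at x = vt; there the Gaussian factor is 1 and C_max = M/(n_e·A·√(4πDt)), where n_e·A is the pore area the mass is dissolved in.
√(4πDt) = √(4π × 0.133 × 1460) = 49.40 m, so C_max = 0.785/(0.25 × 22.5 × 49.40) = 0.00283 kg/m³.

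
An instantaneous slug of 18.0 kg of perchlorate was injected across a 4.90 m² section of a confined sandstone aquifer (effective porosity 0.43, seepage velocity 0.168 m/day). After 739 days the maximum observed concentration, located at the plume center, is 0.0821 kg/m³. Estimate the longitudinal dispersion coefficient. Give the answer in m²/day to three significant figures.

At the plume center C_max = M/(n_e·A·√(4πDt)), so D = M²/(4πt·(n_e·A·C_max)²).
n_e·A·C_max = 0.43 × 4.90 × 0.0821 = 0.1730 kg/m.
D = 18.0²/(4π × 739 × 0.1730²) = 1.17 m²/day.

1.17 m²/day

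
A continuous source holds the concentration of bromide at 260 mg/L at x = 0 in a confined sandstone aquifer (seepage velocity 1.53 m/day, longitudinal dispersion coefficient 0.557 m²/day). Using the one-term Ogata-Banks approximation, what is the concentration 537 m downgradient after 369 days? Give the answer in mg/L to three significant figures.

237 mg/L

For a continuous step input, C/C₀ ≈ ½·erfc((x−vt)/(2√(Dt))).
vt = 1.53 × 369 = 564.57 m and 2√(Dt) = 2√(0.557 × 369) = 28.67 m.
Argument (x−vt)/(2√(Dt)) = (537 − 564.57)/28.67 = -0.9616; ½·erfc(-0.9616) = 0.9131.
C = 260 × 0.9131 = 237 mg/L.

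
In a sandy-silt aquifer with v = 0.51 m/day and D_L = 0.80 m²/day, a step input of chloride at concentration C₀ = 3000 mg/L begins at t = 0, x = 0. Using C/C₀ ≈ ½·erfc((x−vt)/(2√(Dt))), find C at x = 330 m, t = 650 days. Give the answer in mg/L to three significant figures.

For a continuous step input, C/C₀ ≈ ½·erfc((x−vt)/(2√(Dt))).
vt = 0.51 × 650 = 331.5 m and 2√(Dt) = 2√(0.80 × 650) = 45.61 m.
Argument (x−vt)/(2√(Dt)) = (330 − 331.5)/45.61 = -0.03289; ½·erfc(-0.03289) = 0.5185.
C = 3000 × 0.5185 = 1560 mg/L.

1560 mg/L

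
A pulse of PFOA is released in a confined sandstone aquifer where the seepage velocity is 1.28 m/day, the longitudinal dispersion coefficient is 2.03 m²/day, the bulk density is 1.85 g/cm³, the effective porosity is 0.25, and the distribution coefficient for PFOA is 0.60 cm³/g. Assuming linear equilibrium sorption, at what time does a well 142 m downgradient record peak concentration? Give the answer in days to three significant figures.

597 days

Retardation factor R = 1 + ρ_b·K_d/n = 1 + 1.85 × 0.60/0.25 = 5.440.
Sorption retards both mechanisms: v_R = v/R = 0.2353 m/day, D_R = D/R = 0.3732 m²/day.
Peak time from v_R²t² + 2D_R t − x² = 0: t = (√(D_R² + v_R²x²) − D_R)/v_R².
√(D_R² + v_R²x²) = √(0.3732² + 0.2353² × 142²) = 33.41; v_R² = 0.05537.
t = (33.41 − 0.3732)/0.05537 = 597 days.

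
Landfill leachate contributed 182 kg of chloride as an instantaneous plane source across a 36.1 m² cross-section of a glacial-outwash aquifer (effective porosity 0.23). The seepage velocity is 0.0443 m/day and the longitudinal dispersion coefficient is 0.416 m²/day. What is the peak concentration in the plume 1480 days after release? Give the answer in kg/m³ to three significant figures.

0.249 kg/m³

The peak of an instantaneous 1D plume sits at x = vt; there the Gaussian factor is 1 and C_max = M/(n_e·A·√(4πDt)), where n_e·A is the pore area the mass is dissolved in.
√(4πDt) = √(4π × 0.416 × 1480) = 87.96 m, so C_max = 182/(0.23 × 36.1 × 87.96) = 0.249 kg/m³.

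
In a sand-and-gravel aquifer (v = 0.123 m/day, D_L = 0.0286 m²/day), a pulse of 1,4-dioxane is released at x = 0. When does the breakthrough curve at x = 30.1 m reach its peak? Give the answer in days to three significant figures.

For the 1D instantaneous-source solution, setting ∂C/∂t = 0 at fixed x gives v²t² + 2Dt − x² = 0, so t = (√(D² + v²x²) − D)/v².
√(D² + v²x²) = √(0.0286² + 0.123² × 30.1²) = 3.702; v² = 0.015129.
t = (3.702 − 0.0286)/0.015129 = 243 days (vs. the pure-advection estimate x/v = 245 d).

243 days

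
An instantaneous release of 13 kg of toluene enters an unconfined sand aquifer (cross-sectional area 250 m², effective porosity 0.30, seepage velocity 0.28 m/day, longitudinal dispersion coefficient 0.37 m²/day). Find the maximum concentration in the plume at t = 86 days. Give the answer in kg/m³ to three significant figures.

0.00867 kg/m³

The peak of an instantaneous 1D plume sits at x = vt; there the Gaussian factor is 1 and C_max = M/(n_e·A·√(4πDt)), where n_e·A is the pore area the mass is dissolved in.
√(4πDt) = √(4π × 0.37 × 86) = 20.00 m, so C_max = 13/(0.30 × 250 × 20.00) = 0.00867 kg/m³.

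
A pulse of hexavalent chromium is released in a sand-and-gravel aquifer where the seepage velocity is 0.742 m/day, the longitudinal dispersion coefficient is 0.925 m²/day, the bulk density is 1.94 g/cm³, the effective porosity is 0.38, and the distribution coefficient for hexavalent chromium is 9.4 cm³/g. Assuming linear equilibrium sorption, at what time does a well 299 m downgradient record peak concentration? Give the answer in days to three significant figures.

19700 days

Retardation factor R = 1 + ρ_b·K_d/n = 1 + 1.94 × 9.4/0.38 = 48.99.
Sorption retards both mechanisms: v_R = v/R = 0.01515 m/day, D_R = D/R = 0.01888 m²/day.
Peak time from v_R²t² + 2D_R t − x² = 0: t = (√(D_R² + v_R²x²) − D_R)/v_R².
√(D_R² + v_R²x²) = √(0.01888² + 0.01515² × 299²) = 4.530; v_R² = 0.0002295.
t = (4.530 − 0.01888)/0.0002295 = 19700 days.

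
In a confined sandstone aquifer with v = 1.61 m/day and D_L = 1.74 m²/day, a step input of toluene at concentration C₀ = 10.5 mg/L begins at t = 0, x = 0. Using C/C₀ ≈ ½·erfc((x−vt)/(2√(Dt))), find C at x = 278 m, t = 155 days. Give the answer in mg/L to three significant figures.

For a continuous step input, C/C₀ ≈ ½·erfc((x−vt)/(2√(Dt))).
vt = 1.61 × 155 = 249.55 m and 2√(Dt) = 2√(1.74 × 155) = 32.85 m.
Argument (x−vt)/(2√(Dt)) = (278 − 249.55)/32.85 = 0.8661; ½·erfc(0.8661) = 0.1103.
C = 10.5 × 0.1103 = 1.16 mg/L.

1.16 mg/L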